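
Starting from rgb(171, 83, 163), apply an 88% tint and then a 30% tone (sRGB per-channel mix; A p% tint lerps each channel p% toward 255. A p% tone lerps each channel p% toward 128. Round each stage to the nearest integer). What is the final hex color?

#d2cad1

An 88% tint moves each channel 88% toward 255:
  R: 171 + 73.92 = 244.92 → 245
  G: 83 + 0.88×(255−83) = 83 + 151.36 = 234.36 → 234
  B: 163 + 0.88×(255−163) = 163 + 80.96 = 243.96 → 244
After the tint: rgb(245, 234, 244) = #f5eaf4.
Lerp each channel 30% toward 128:
  R: 245 − 35.1 = 209.9 → 210
  G: 234 + 0.3×(128−234) = 234 − 31.8 = 202.2 → 202
  B: 244 + 0.3×(128−244) = 244 − 34.8 = 209.2 → 209
rgb(210, 202, 209) = #d2cad1.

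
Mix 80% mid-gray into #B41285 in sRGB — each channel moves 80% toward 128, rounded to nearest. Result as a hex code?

#8A6A81

#B41285 is rgb(180, 18, 133).
Per channel, c → c + 0.8(128 − c):
  R: 180 + 0.8×(128−180) = 180 − 41.6 = 138.4 → 138
  G: 18 + 0.8×(128−18) = 18 + 88 = 106 → 106
  B: 133 + 0.8×(128−133) = 133 − 4 = 129 → 129
rgb(138, 106, 129) = #8A6A81.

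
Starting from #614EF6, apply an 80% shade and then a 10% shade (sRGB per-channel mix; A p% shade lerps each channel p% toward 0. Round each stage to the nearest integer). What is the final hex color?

#110E2C

#614EF6 is rgb(97, 78, 246).
Per channel, c → c + 0.8(0 − c):
  R: 97 + 0.8×(0−97) = 97 − 77.6 = 19.4 → 19
  G: 78 − 62.4 = 15.6 → 16
  B: 246 − 196.8 = 49.2 → 49
After the shade: rgb(19, 16, 49) = #131031.
Lerp each channel 10% toward 0:
  R: 19 − 1.9 = 17.1 → 17
  G: 16 + 0.1×(0−16) = 16 − 1.6 = 14.4 → 14
  B: 49 + 0.1×(0−49) = 49 − 4.9 = 44.1 → 44
rgb(17, 14, 44) = #110E2C.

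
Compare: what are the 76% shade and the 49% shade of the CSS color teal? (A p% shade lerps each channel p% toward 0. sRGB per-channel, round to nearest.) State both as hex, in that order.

CSS teal is rgb(0, 128, 128).
76% shade:
  R: 0 + 0.76×(0−0) = 0 + 0 = 0 → 0
  G: 128 − 97.28 = 30.72 → 31
  B: 128 + 0.76×(0−128) = 128 − 97.28 = 30.72 → 31
  → #001F1F
49% shade:
  R: 0 + 0 = 0 → 0
  G: 128 − 62.72 = 65.28 → 65
  B: 128 + 0.49×(0−128) = 128 − 62.72 = 65.28 → 65
  → #004141

#001F1F, #004141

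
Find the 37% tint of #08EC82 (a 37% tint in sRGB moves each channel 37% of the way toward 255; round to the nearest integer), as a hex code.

#08EC82 is rgb(8, 236, 130).
A 37% tint moves each channel 37% toward 255:
  R: 8 + 0.37×(255−8) = 8 + 91.39 = 99.39 → 99
  G: 236 + 0.37×(255−236) = 236 + 7.03 = 243.03 → 243
  B: 130 + 0.37×(255−130) = 130 + 46.25 = 176.25 → 176
rgb(99, 243, 176) = #63F3B0.

#63F3B0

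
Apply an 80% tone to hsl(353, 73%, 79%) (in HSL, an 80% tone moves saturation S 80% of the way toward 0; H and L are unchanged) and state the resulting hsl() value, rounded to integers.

S moves 80% from 73 toward 0: 73 − 58.4 = 14.6 → 15.
H and L are unchanged.

hsl(353, 15%, 79%)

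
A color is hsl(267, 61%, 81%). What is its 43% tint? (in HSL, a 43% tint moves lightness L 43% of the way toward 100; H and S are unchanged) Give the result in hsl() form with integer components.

L moves 43% from 81 toward 100: 81 + 8.17 = 89.17 → 89.
H and S are unchanged.

hsl(267, 61%, 89%)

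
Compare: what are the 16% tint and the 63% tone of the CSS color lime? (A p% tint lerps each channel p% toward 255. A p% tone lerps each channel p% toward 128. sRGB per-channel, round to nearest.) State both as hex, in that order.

CSS lime is rgb(0, 255, 0).
16% tint:
  R: 0 + 40.8 = 40.8 → 41
  G: 255 + 0 = 255 → 255
  B: 0 + 40.8 = 40.8 → 41
  → #29FF29
63% tone:
  R: 0 + 80.64 = 80.64 → 81
  G: 255 + 0.63×(128−255) = 255 − 80.01 = 174.99 → 175
  B: 0 + 0.63×(128−0) = 0 + 80.64 = 80.64 → 81
  → #51AF51

#29FF29, #51AF51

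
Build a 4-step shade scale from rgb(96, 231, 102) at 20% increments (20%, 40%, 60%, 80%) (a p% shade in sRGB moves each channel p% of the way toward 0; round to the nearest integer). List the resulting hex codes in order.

20%: (96 − 19.2 = 76.8→77, 231 − 46.2 = 184.8→185, 102 − 20.4 = 81.6→82) → #4db952
40%: (96 − 38.4 = 57.6→58, 231 − 92.4 = 138.6→139, 102 − 40.8 = 61.2→61) → #3a8b3d
60%: (96 − 57.6 = 38.4→38, 231 − 138.6 = 92.4→92, 102 − 61.2 = 40.8→41) → #265c29
80%: (96 − 76.8 = 19.2→19, 231 − 184.8 = 46.2→46, 102 − 81.6 = 20.4→20) → #132e14

#4db952, #3a8b3d, #265c29, #132e14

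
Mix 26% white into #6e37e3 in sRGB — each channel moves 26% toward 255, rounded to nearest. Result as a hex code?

#946bea

#6e37e3 is rgb(110, 55, 227).
Per channel, c → c + 0.26(255 − c):
  R: 110 + 0.26×(255−110) = 110 + 37.7 = 147.7 → 148
  G: 55 + 52 = 107 → 107
  B: 227 + 0.26×(255−227) = 227 + 7.28 = 234.28 → 234
rgb(148, 107, 234) = #946bea.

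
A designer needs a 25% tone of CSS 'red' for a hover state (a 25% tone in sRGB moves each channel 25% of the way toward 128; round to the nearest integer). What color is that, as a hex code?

CSS red is rgb(255, 0, 0).
A 25% tone moves each channel 25% toward 128:
  R: 255 − 31.75 = 223.25 → 223
  G: 0 + 32 = 32 → 32
  B: 0 + 32 = 32 → 32
rgb(223, 32, 32) = #DF2020.

#DF2020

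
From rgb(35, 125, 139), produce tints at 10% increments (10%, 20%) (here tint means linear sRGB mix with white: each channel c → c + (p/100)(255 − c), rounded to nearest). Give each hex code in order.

#398A97, #4F97A2

10%: (35 + 22 = 57→57, 125 + 13 = 138→138, 139 + 11.6 = 150.6→151) → #398A97
20%: (35 + 44 = 79→79, 125 + 26 = 151→151, 139 + 23.2 = 162.2→162) → #4F97A2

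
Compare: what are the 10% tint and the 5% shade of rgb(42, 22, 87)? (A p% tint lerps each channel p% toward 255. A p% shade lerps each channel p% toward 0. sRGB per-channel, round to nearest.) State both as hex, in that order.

10% tint:
  R: 42 + 21.3 = 63.3 → 63
  G: 22 + 23.3 = 45.3 → 45
  B: 87 + 0.1×(255−87) = 87 + 16.8 = 103.8 → 104
  → #3f2d68
5% shade:
  R: 42 + 0.05×(0−42) = 42 − 2.1 = 39.9 → 40
  G: 22 − 1.1 = 20.9 → 21
  B: 87 + 0.05×(0−87) = 87 − 4.35 = 82.65 → 83
  → #281553

#3f2d68, #281553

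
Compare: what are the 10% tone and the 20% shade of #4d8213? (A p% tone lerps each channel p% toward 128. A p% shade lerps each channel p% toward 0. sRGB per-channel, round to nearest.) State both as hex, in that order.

#52821e, #3e680f

#4d8213 is rgb(77, 130, 19).
10% tone:
  R: 77 + 0.1×(128−77) = 77 + 5.1 = 82.1 → 82
  G: 130 + 0.1×(128−130) = 130 − 0.2 = 129.8 → 130
  B: 19 + 10.9 = 29.9 → 30
  → #52821e
20% shade:
  R: 77 + 0.2×(0−77) = 77 − 15.4 = 61.6 → 62
  G: 130 + 0.2×(0−130) = 130 − 26 = 104 → 104
  B: 19 + 0.2×(0−19) = 19 − 3.8 = 15.2 → 15
  → #3e680f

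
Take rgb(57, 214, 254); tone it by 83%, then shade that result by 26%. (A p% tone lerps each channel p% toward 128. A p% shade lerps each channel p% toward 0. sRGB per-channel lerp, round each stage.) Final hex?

#566a6e

Per channel, c → c + 0.83(128 − c):
  R: 57 + 0.83×(128−57) = 57 + 58.93 = 115.93 → 116
  G: 214 + 0.83×(128−214) = 214 − 71.38 = 142.62 → 143
  B: 254 − 104.58 = 149.42 → 149
After the tone: rgb(116, 143, 149) = #748f95.
A 26% shade moves each channel 26% toward 0:
  R: 116 − 30.16 = 85.84 → 86
  G: 143 + 0.26×(0−143) = 143 − 37.18 = 105.82 → 106
  B: 149 − 38.74 = 110.26 → 110
rgb(86, 106, 110) = #566a6e.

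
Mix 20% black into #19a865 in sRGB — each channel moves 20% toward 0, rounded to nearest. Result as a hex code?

#148651

#19a865 is rgb(25, 168, 101).
A 20% shade moves each channel 20% toward 0:
  R: 25 − 5 = 20 → 20
  G: 168 − 33.6 = 134.4 → 134
  B: 101 + 0.2×(0−101) = 101 − 20.2 = 80.8 → 81
rgb(20, 134, 81) = #148651.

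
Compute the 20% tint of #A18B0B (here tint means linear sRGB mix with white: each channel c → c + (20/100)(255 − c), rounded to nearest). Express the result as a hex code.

#B4A23C

#A18B0B is rgb(161, 139, 11).
Per channel, c → c + 0.2(255 − c):
  R: 161 + 0.2×(255−161) = 161 + 18.8 = 179.8 → 180
  G: 139 + 0.2×(255−139) = 139 + 23.2 = 162.2 → 162
  B: 11 + 0.2×(255−11) = 11 + 48.8 = 59.8 → 60
rgb(180, 162, 60) = #B4A23C.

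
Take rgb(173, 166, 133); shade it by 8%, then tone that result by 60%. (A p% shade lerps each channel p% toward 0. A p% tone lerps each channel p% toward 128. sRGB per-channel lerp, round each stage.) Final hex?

#8C8A7E

An 8% shade moves each channel 8% toward 0:
  R: 173 + 0.08×(0−173) = 173 − 13.84 = 159.16 → 159
  G: 166 − 13.28 = 152.72 → 153
  B: 133 − 10.64 = 122.36 → 122
After the shade: rgb(159, 153, 122) = #9F997A.
Per channel, c → c + 0.6(128 − c):
  R: 159 + 0.6×(128−159) = 159 − 18.6 = 140.4 → 140
  G: 153 + 0.6×(128−153) = 153 − 15 = 138 → 138
  B: 122 + 0.6×(128−122) = 122 + 3.6 = 125.6 → 126
rgb(140, 138, 126) = #8C8A7E.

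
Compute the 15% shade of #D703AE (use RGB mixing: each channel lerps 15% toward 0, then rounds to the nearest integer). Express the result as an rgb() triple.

rgb(183, 3, 148)

#D703AE is rgb(215, 3, 174).
A 15% shade moves each channel 15% toward 0:
  R: 215 + 0.15×(0−215) = 215 − 32.25 = 182.75 → 183
  G: 3 − 0.45 = 2.55 → 3
  B: 174 + 0.15×(0−174) = 174 − 26.1 = 147.9 → 148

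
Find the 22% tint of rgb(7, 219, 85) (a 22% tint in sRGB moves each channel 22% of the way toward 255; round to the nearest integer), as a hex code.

Per channel, c → c + 0.22(255 − c):
  R: 7 + 54.56 = 61.56 → 62
  G: 219 + 7.92 = 226.92 → 227
  B: 85 + 0.22×(255−85) = 85 + 37.4 = 122.4 → 122
rgb(62, 227, 122) = #3ee37a.

#3ee37a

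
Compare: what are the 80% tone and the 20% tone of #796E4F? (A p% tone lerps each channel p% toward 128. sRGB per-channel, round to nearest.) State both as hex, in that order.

#7F7C76, #7A7259

#796E4F is rgb(121, 110, 79).
80% tone:
  R: 121 + 0.8×(128−121) = 121 + 5.6 = 126.6 → 127
  G: 110 + 0.8×(128−110) = 110 + 14.4 = 124.4 → 124
  B: 79 + 0.8×(128−79) = 79 + 39.2 = 118.2 → 118
  → #7F7C76
20% tone:
  R: 121 + 1.4 = 122.4 → 122
  G: 110 + 0.2×(128−110) = 110 + 3.6 = 113.6 → 114
  B: 79 + 0.2×(128−79) = 79 + 9.8 = 88.8 → 89
  → #7A7259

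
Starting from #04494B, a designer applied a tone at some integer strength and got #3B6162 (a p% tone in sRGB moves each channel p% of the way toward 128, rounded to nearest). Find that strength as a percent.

#04494B is rgb(4, 73, 75); #3B6162 is rgb(59, 97, 98).
On the R channel (widest range): 59 ≈ 4 + (p/100)(128 − 4), so p ≈ 100×(59 − 4)/(128 − 4) = 5500/124 = 44.35.
p = 44 reproduces all three channels after rounding.

44%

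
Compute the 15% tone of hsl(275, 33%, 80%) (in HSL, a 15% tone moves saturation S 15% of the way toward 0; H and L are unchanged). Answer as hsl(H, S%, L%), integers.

S moves 15% from 33 toward 0: 33 − 4.95 = 28.05 → 28.
H and L are unchanged.

hsl(275, 28%, 80%)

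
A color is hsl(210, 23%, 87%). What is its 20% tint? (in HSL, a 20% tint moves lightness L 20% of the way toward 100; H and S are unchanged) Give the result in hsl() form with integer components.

L moves 20% from 87 toward 100: 87 + 2.6 = 89.6 → 90.
H and S are unchanged.

hsl(210, 23%, 90%)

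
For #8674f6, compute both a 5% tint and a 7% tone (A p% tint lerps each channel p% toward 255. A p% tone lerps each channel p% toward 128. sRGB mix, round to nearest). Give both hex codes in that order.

#8674f6 is rgb(134, 116, 246).
5% tint:
  R: 134 + 0.05×(255−134) = 134 + 6.05 = 140.05 → 140
  G: 116 + 0.05×(255−116) = 116 + 6.95 = 122.95 → 123
  B: 246 + 0.05×(255−246) = 246 + 0.45 = 246.45 → 246
  → #8c7bf6
7% tone:
  R: 134 − 0.42 = 133.58 → 134
  G: 116 + 0.07×(128−116) = 116 + 0.84 = 116.84 → 117
  B: 246 + 0.07×(128−246) = 246 − 8.26 = 237.74 → 238
  → #8675ee

#8c7bf6, #8675ee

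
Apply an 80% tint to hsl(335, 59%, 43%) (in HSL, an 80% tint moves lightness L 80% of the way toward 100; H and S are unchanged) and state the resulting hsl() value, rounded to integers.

L moves 80% from 43 toward 100: 43 + 45.6 = 88.6 → 89.
H and S are unchanged.

hsl(335, 59%, 89%)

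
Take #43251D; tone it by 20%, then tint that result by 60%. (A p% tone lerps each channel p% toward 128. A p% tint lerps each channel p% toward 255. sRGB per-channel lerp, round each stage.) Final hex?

#43251D is rgb(67, 37, 29).
Lerp each channel 20% toward 128:
  R: 67 + 0.2×(128−67) = 67 + 12.2 = 79.2 → 79
  G: 37 + 0.2×(128−37) = 37 + 18.2 = 55.2 → 55
  B: 29 + 0.2×(128−29) = 29 + 19.8 = 48.8 → 49
After the tone: rgb(79, 55, 49) = #4F3731.
Per channel, c → c + 0.6(255 − c):
  R: 79 + 105.6 = 184.6 → 185
  G: 55 + 120 = 175 → 175
  B: 49 + 123.6 = 172.6 → 173
rgb(185, 175, 173) = #B9AFAD.

#B9AFAD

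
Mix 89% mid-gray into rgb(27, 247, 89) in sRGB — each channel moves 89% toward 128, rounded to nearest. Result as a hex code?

An 89% tone moves each channel 89% toward 128:
  R: 27 + 89.89 = 116.89 → 117
  G: 247 + 0.89×(128−247) = 247 − 105.91 = 141.09 → 141
  B: 89 + 0.89×(128−89) = 89 + 34.71 = 123.71 → 124
rgb(117, 141, 124) = #758D7C.

#758D7C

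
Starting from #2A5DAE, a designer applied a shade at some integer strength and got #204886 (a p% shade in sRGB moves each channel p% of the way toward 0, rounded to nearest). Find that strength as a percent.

23%

#2A5DAE is rgb(42, 93, 174); #204886 is rgb(32, 72, 134).
On the B channel (widest range): 134 ≈ 174 + (p/100)(0 − 174), so p ≈ 100×(134 − 174)/(0 − 174) = -4000/-174 = 22.99.
p = 23 reproduces all three channels after rounding.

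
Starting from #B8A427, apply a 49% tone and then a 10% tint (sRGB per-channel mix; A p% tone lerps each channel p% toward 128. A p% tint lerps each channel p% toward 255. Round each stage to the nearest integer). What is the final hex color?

#B8A427 is rgb(184, 164, 39).
Per channel, c → c + 0.49(128 − c):
  R: 184 + 0.49×(128−184) = 184 − 27.44 = 156.56 → 157
  G: 164 + 0.49×(128−164) = 164 − 17.64 = 146.36 → 146
  B: 39 + 43.61 = 82.61 → 83
After the tone: rgb(157, 146, 83) = #9D9253.
Per channel, c → c + 0.1(255 − c):
  R: 157 + 0.1×(255−157) = 157 + 9.8 = 166.8 → 167
  G: 146 + 0.1×(255−146) = 146 + 10.9 = 156.9 → 157
  B: 83 + 17.2 = 100.2 → 100
rgb(167, 157, 100) = #A79D64.

#A79D64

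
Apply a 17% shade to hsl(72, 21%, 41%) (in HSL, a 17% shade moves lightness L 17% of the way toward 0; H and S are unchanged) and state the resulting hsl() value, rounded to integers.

hsl(72, 21%, 34%)

L moves 17% from 41 toward 0: 41 − 6.97 = 34.03 → 34.
H and S are unchanged.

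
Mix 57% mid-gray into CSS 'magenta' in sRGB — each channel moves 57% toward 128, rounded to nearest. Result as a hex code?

CSS magenta is rgb(255, 0, 255).
A 57% tone moves each channel 57% toward 128:
  R: 255 + 0.57×(128−255) = 255 − 72.39 = 182.61 → 183
  G: 0 + 72.96 = 72.96 → 73
  B: 255 + 0.57×(128−255) = 255 − 72.39 = 182.61 → 183
rgb(183, 73, 183) = #B749B7.

#B749B7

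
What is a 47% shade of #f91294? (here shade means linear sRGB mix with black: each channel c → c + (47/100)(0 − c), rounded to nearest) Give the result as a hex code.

#840a4e

#f91294 is rgb(249, 18, 148).
Per channel, c → c + 0.47(0 − c):
  R: 249 + 0.47×(0−249) = 249 − 117.03 = 131.97 → 132
  G: 18 + 0.47×(0−18) = 18 − 8.46 = 9.54 → 10
  B: 148 + 0.47×(0−148) = 148 − 69.56 = 78.44 → 78
rgb(132, 10, 78) = #840a4e.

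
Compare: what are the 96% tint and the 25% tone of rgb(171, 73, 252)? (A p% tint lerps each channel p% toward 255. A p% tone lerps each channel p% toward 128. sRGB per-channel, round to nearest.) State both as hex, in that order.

#fcf8ff, #a057dd

96% tint:
  R: 171 + 80.64 = 251.64 → 252
  G: 73 + 0.96×(255−73) = 73 + 174.72 = 247.72 → 248
  B: 252 + 0.96×(255−252) = 252 + 2.88 = 254.88 → 255
  → #fcf8ff
25% tone:
  R: 171 + 0.25×(128−171) = 171 − 10.75 = 160.25 → 160
  G: 73 + 0.25×(128−73) = 73 + 13.75 = 86.75 → 87
  B: 252 + 0.25×(128−252) = 252 − 31 = 221 → 221
  → #a057dd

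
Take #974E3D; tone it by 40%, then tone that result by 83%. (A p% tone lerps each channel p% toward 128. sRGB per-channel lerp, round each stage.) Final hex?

#974E3D is rgb(151, 78, 61).
Per channel, c → c + 0.4(128 − c):
  R: 151 − 9.2 = 141.8 → 142
  G: 78 + 20 = 98 → 98
  B: 61 + 0.4×(128−61) = 61 + 26.8 = 87.8 → 88
After the tone: rgb(142, 98, 88) = #8E6258.
An 83% tone moves each channel 83% toward 128:
  R: 142 − 11.62 = 130.38 → 130
  G: 98 + 0.83×(128−98) = 98 + 24.9 = 122.9 → 123
  B: 88 + 0.83×(128−88) = 88 + 33.2 = 121.2 → 121
rgb(130, 123, 121) = #827B79.

#827B79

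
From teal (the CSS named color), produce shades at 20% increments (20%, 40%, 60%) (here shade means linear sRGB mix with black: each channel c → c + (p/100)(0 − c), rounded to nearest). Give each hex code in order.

CSS teal is rgb(0, 128, 128).
20%: (0→0, 128 − 25.6 = 102.4→102, 128 − 25.6 = 102.4→102) → #006666
40%: (0→0, 128 − 51.2 = 76.8→77, 128 − 51.2 = 76.8→77) → #004d4d
60%: (0→0, 128 − 76.8 = 51.2→51, 128 − 76.8 = 51.2→51) → #003333

#006666, #004d4d, #003333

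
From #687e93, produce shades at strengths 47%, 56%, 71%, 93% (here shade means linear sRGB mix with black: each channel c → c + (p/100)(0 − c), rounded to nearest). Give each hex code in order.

#687e93 is rgb(104, 126, 147).
47%: (104 − 48.88 = 55.12→55, 126 − 59.22 = 66.78→67, 147 − 69.09 = 77.91→78) → #37434e
56%: (104 − 58.24 = 45.76→46, 126 − 70.56 = 55.44→55, 147 − 82.32 = 64.68→65) → #2e3741
71%: (104 − 73.84 = 30.16→30, 126 − 89.46 = 36.54→37, 147 − 104.37 = 42.63→43) → #1e252b
93%: (104 − 96.72 = 7.28→7, 126 − 117.18 = 8.82→9, 147 − 136.71 = 10.29→10) → #07090a

#37434e, #2e3741, #1e252b, #07090a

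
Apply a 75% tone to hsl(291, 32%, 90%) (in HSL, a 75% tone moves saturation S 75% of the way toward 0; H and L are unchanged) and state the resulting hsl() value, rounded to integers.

hsl(291, 8%, 90%)

S moves 75% from 32 toward 0: 32 − 24 = 8 → 8.
H and L are unchanged.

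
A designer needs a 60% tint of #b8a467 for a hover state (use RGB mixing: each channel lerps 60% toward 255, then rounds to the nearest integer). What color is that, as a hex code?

#e3dbc2

#b8a467 is rgb(184, 164, 103).
A 60% tint moves each channel 60% toward 255:
  R: 184 + 0.6×(255−184) = 184 + 42.6 = 226.6 → 227
  G: 164 + 0.6×(255−164) = 164 + 54.6 = 218.6 → 219
  B: 103 + 0.6×(255−103) = 103 + 91.2 = 194.2 → 194
rgb(227, 219, 194) = #e3dbc2.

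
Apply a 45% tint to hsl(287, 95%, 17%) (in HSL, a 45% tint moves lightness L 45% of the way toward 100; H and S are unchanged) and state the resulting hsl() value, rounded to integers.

L moves 45% from 17 toward 100: 17 + 37.35 = 54.35 → 54.
H and S are unchanged.

hsl(287, 95%, 54%)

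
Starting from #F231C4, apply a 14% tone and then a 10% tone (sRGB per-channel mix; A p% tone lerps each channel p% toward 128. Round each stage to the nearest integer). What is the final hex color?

#F231C4 is rgb(242, 49, 196).
Lerp each channel 14% toward 128:
  R: 242 − 15.96 = 226.04 → 226
  G: 49 + 11.06 = 60.06 → 60
  B: 196 + 0.14×(128−196) = 196 − 9.52 = 186.48 → 186
After the tone: rgb(226, 60, 186) = #E23CBA.
Lerp each channel 10% toward 128:
  R: 226 − 9.8 = 216.2 → 216
  G: 60 + 0.1×(128−60) = 60 + 6.8 = 66.8 → 67
  B: 186 − 5.8 = 180.2 → 180
rgb(216, 67, 180) = #D843B4.

#D843B4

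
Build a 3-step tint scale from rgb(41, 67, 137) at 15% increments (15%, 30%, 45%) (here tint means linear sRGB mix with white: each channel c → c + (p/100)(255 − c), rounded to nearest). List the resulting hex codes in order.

#495f9b, #697bac, #8998be

15%: (41 + 32.1 = 73.1→73, 67 + 28.2 = 95.2→95, 137 + 17.7 = 154.7→155) → #495f9b
30%: (41 + 64.2 = 105.2→105, 67 + 56.4 = 123.4→123, 137 + 35.4 = 172.4→172) → #697bac
45%: (41 + 96.3 = 137.3→137, 67 + 84.6 = 151.6→152, 137 + 53.1 = 190.1→190) → #8998be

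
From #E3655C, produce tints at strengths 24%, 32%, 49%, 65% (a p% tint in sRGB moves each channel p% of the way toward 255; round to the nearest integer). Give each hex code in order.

#EA8A83, #EC9690, #F1B0AC, #F5C9C6

#E3655C is rgb(227, 101, 92).
24%: (227 + 6.72 = 233.72→234, 101 + 36.96 = 137.96→138, 92 + 39.12 = 131.12→131) → #EA8A83
32%: (227 + 8.96 = 235.96→236, 101 + 49.28 = 150.28→150, 92 + 52.16 = 144.16→144) → #EC9690
49%: (227 + 13.72 = 240.72→241, 101 + 75.46 = 176.46→176, 92 + 79.87 = 171.87→172) → #F1B0AC
65%: (227 + 18.2 = 245.2→245, 101 + 100.1 = 201.1→201, 92 + 105.95 = 197.95→198) → #F5C9C6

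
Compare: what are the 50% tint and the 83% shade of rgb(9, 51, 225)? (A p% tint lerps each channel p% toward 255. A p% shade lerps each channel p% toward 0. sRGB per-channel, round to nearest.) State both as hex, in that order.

50% tint:
  R: 9 + 123 = 132 → 132
  G: 51 + 102 = 153 → 153
  B: 225 + 15 = 240 → 240
  → #8499f0
83% shade:
  R: 9 + 0.83×(0−9) = 9 − 7.47 = 1.53 → 2
  G: 51 − 42.33 = 8.67 → 9
  B: 225 − 186.75 = 38.25 → 38
  → #020926

#8499f0, #020926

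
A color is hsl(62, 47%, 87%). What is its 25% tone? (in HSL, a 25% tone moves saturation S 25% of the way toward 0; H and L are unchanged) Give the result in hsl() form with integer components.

S moves 25% from 47 toward 0: 47 − 11.75 = 35.25 → 35.
H and L are unchanged.

hsl(62, 35%, 87%)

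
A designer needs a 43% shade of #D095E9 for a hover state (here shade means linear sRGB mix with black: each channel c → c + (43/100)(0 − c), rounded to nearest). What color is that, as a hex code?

#D095E9 is rgb(208, 149, 233).
A 43% shade moves each channel 43% toward 0:
  R: 208 + 0.43×(0−208) = 208 − 89.44 = 118.56 → 119
  G: 149 − 64.07 = 84.93 → 85
  B: 233 + 0.43×(0−233) = 233 − 100.19 = 132.81 → 133
rgb(119, 85, 133) = #775585.

#775585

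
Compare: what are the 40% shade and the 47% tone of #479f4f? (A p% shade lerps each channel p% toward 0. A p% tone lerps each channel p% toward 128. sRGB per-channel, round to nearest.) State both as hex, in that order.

#479f4f is rgb(71, 159, 79).
40% shade:
  R: 71 − 28.4 = 42.6 → 43
  G: 159 + 0.4×(0−159) = 159 − 63.6 = 95.4 → 95
  B: 79 + 0.4×(0−79) = 79 − 31.6 = 47.4 → 47
  → #2b5f2f
47% tone:
  R: 71 + 0.47×(128−71) = 71 + 26.79 = 97.79 → 98
  G: 159 + 0.47×(128−159) = 159 − 14.57 = 144.43 → 144
  B: 79 + 23.03 = 102.03 → 102
  → #629066

#2b5f2f, #629066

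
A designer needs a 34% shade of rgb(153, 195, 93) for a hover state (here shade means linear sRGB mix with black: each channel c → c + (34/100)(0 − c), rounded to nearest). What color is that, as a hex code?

Lerp each channel 34% toward 0:
  R: 153 + 0.34×(0−153) = 153 − 52.02 = 100.98 → 101
  G: 195 − 66.3 = 128.7 → 129
  B: 93 − 31.62 = 61.38 → 61
rgb(101, 129, 61) = #65813d.

#65813d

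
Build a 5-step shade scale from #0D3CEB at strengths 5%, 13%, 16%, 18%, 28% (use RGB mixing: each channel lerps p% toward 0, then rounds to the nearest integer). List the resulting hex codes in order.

#0D3CEB is rgb(13, 60, 235).
5%: (13 − 0.65 = 12.35→12, 60 − 3 = 57→57, 235 − 11.75 = 223.25→223) → #0C39DF
13%: (13 − 1.69 = 11.31→11, 60 − 7.8 = 52.2→52, 235 − 30.55 = 204.45→204) → #0B34CC
16%: (13 − 2.08 = 10.92→11, 60 − 9.6 = 50.4→50, 235 − 37.6 = 197.4→197) → #0B32C5
18%: (13 − 2.34 = 10.66→11, 60 − 10.8 = 49.2→49, 235 − 42.3 = 192.7→193) → #0B31C1
28%: (13 − 3.64 = 9.36→9, 60 − 16.8 = 43.2→43, 235 − 65.8 = 169.2→169) → #092BA9

#0C39DF, #0B34CC, #0B32C5, #0B31C1, #092BA9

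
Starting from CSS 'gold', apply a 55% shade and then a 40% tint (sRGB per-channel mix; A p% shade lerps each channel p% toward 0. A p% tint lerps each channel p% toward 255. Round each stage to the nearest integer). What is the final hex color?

#aba066

CSS gold is rgb(255, 215, 0).
A 55% shade moves each channel 55% toward 0:
  R: 255 + 0.55×(0−255) = 255 − 140.25 = 114.75 → 115
  G: 215 + 0.55×(0−215) = 215 − 118.25 = 96.75 → 97
  B: 0 + 0 = 0 → 0
After the shade: rgb(115, 97, 0) = #736100.
A 40% tint moves each channel 40% toward 255:
  R: 115 + 56 = 171 → 171
  G: 97 + 0.4×(255−97) = 97 + 63.2 = 160.2 → 160
  B: 0 + 0.4×(255−0) = 0 + 102 = 102 → 102
rgb(171, 160, 102) = #aba066.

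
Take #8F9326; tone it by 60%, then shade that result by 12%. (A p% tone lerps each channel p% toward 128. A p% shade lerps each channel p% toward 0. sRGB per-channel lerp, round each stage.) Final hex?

#767851

#8F9326 is rgb(143, 147, 38).
Per channel, c → c + 0.6(128 − c):
  R: 143 − 9 = 134 → 134
  G: 147 − 11.4 = 135.6 → 136
  B: 38 + 0.6×(128−38) = 38 + 54 = 92 → 92
After the tone: rgb(134, 136, 92) = #86885C.
A 12% shade moves each channel 12% toward 0:
  R: 134 + 0.12×(0−134) = 134 − 16.08 = 117.92 → 118
  G: 136 + 0.12×(0−136) = 136 − 16.32 = 119.68 → 120
  B: 92 + 0.12×(0−92) = 92 − 11.04 = 80.96 → 81
rgb(118, 120, 81) = #767851.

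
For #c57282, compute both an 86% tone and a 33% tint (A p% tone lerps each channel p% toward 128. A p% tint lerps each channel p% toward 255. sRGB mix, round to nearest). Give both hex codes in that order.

#8a7e80, #d8a1ab

#c57282 is rgb(197, 114, 130).
86% tone:
  R: 197 + 0.86×(128−197) = 197 − 59.34 = 137.66 → 138
  G: 114 + 0.86×(128−114) = 114 + 12.04 = 126.04 → 126
  B: 130 + 0.86×(128−130) = 130 − 1.72 = 128.28 → 128
  → #8a7e80
33% tint:
  R: 197 + 0.33×(255−197) = 197 + 19.14 = 216.14 → 216
  G: 114 + 0.33×(255−114) = 114 + 46.53 = 160.53 → 161
  B: 130 + 41.25 = 171.25 → 171
  → #d8a1ab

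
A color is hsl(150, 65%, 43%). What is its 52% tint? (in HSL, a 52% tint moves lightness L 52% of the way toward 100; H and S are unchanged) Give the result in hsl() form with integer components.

L moves 52% from 43 toward 100: 43 + 29.64 = 72.64 → 73.
H and S are unchanged.

hsl(150, 65%, 73%)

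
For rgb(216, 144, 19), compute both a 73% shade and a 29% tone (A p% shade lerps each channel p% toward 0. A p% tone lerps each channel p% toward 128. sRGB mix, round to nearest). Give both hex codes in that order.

73% shade:
  R: 216 − 157.68 = 58.32 → 58
  G: 144 + 0.73×(0−144) = 144 − 105.12 = 38.88 → 39
  B: 19 − 13.87 = 5.13 → 5
  → #3A2705
29% tone:
  R: 216 + 0.29×(128−216) = 216 − 25.52 = 190.48 → 190
  G: 144 + 0.29×(128−144) = 144 − 4.64 = 139.36 → 139
  B: 19 + 0.29×(128−19) = 19 + 31.61 = 50.61 → 51
  → #BE8B33

#3A2705, #BE8B33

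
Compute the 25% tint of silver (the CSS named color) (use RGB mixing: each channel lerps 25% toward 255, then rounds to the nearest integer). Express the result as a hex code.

CSS silver is rgb(192, 192, 192).
Per channel, c → c + 0.25(255 − c):
  R: 192 + 0.25×(255−192) = 192 + 15.75 = 207.75 → 208
  G: 192 + 0.25×(255−192) = 192 + 15.75 = 207.75 → 208
  B: 192 + 0.25×(255−192) = 192 + 15.75 = 207.75 → 208
rgb(208, 208, 208) = #D0D0D0.

#D0D0D0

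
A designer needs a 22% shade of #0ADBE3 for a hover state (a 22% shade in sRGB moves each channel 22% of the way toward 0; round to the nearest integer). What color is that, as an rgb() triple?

#0ADBE3 is rgb(10, 219, 227).
A 22% shade moves each channel 22% toward 0:
  R: 10 + 0.22×(0−10) = 10 − 2.2 = 7.8 → 8
  G: 219 − 48.18 = 170.82 → 171
  B: 227 − 49.94 = 177.06 → 177

rgb(8, 171, 177)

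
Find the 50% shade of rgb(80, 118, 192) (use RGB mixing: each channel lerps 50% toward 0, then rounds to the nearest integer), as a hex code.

#283B60

Per channel, c → c + 0.5(0 − c):
  R: 80 + 0.5×(0−80) = 80 − 40 = 40 → 40
  G: 118 − 59 = 59 → 59
  B: 192 − 96 = 96 → 96
rgb(40, 59, 96) = #283B60.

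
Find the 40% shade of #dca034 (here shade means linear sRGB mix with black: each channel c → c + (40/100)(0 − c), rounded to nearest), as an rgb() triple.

rgb(132, 96, 31)

#dca034 is rgb(220, 160, 52).
Per channel, c → c + 0.4(0 − c):
  R: 220 + 0.4×(0−220) = 220 − 88 = 132 → 132
  G: 160 + 0.4×(0−160) = 160 − 64 = 96 → 96
  B: 52 + 0.4×(0−52) = 52 − 20.8 = 31.2 → 31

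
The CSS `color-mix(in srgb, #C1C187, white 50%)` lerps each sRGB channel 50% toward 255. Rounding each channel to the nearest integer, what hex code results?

#C1C187 is rgb(193, 193, 135).
Lerp each channel 50% toward 255:
  R: 193 + 31 = 224 → 224
  G: 193 + 31 = 224 → 224
  B: 135 + 0.5×(255−135) = 135 + 60 = 195 → 195
rgb(224, 224, 195) = #E0E0C3.

#E0E0C3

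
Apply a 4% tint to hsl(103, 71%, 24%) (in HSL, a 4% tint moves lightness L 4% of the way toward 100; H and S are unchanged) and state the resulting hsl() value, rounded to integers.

hsl(103, 71%, 27%)

L moves 4% from 24 toward 100: 24 + 3.04 = 27.04 → 27.
H and S are unchanged.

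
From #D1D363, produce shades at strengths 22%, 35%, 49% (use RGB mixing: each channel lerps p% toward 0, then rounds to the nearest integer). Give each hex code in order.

#D1D363 is rgb(209, 211, 99).
22%: (209 − 45.98 = 163.02→163, 211 − 46.42 = 164.58→165, 99 − 21.78 = 77.22→77) → #A3A54D
35%: (209 − 73.15 = 135.85→136, 211 − 73.85 = 137.15→137, 99 − 34.65 = 64.35→64) → #888940
49%: (209 − 102.41 = 106.59→107, 211 − 103.39 = 107.61→108, 99 − 48.51 = 50.49→50) → #6B6C32

#A3A54D, #888940, #6B6C32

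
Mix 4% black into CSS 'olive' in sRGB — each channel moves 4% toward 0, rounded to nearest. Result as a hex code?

CSS olive is rgb(128, 128, 0).
A 4% shade moves each channel 4% toward 0:
  R: 128 + 0.04×(0−128) = 128 − 5.12 = 122.88 → 123
  G: 128 + 0.04×(0−128) = 128 − 5.12 = 122.88 → 123
  B: 0 + 0.04×(0−0) = 0 + 0 = 0 → 0
rgb(123, 123, 0) = #7B7B00.

#7B7B00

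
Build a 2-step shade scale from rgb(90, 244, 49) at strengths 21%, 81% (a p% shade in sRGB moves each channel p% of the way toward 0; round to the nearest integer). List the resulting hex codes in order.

#47C127, #112E09

21%: (90 − 18.9 = 71.1→71, 244 − 51.24 = 192.76→193, 49 − 10.29 = 38.71→39) → #47C127
81%: (90 − 72.9 = 17.1→17, 244 − 197.64 = 46.36→46, 49 − 39.69 = 9.31→9) → #112E09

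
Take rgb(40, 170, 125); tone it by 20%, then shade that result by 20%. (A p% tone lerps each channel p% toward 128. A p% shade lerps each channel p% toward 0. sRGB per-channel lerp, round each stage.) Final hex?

#2E8265

A 20% tone moves each channel 20% toward 128:
  R: 40 + 0.2×(128−40) = 40 + 17.6 = 57.6 → 58
  G: 170 − 8.4 = 161.6 → 162
  B: 125 + 0.6 = 125.6 → 126
After the tone: rgb(58, 162, 126) = #3AA27E.
Per channel, c → c + 0.2(0 − c):
  R: 58 + 0.2×(0−58) = 58 − 11.6 = 46.4 → 46
  G: 162 + 0.2×(0−162) = 162 − 32.4 = 129.6 → 130
  B: 126 + 0.2×(0−126) = 126 − 25.2 = 100.8 → 101
rgb(46, 130, 101) = #2E8265.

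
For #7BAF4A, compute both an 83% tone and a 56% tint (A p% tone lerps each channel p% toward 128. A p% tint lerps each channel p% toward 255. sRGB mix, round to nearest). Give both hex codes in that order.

#7F8877, #C5DCAF

#7BAF4A is rgb(123, 175, 74).
83% tone:
  R: 123 + 4.15 = 127.15 → 127
  G: 175 + 0.83×(128−175) = 175 − 39.01 = 135.99 → 136
  B: 74 + 0.83×(128−74) = 74 + 44.82 = 118.82 → 119
  → #7F8877
56% tint:
  R: 123 + 0.56×(255−123) = 123 + 73.92 = 196.92 → 197
  G: 175 + 44.8 = 219.8 → 220
  B: 74 + 0.56×(255−74) = 74 + 101.36 = 175.36 → 175
  → #C5DCAF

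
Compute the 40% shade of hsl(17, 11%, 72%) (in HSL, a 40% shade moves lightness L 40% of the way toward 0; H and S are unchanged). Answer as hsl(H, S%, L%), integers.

L moves 40% from 72 toward 0: 72 − 28.8 = 43.2 → 43.
H and S are unchanged.

hsl(17, 11%, 43%)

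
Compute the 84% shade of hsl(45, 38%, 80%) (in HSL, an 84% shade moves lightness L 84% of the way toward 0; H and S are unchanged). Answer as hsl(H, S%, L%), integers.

hsl(45, 38%, 13%)

L moves 84% from 80 toward 0: 80 − 67.2 = 12.8 → 13.
H and S are unchanged.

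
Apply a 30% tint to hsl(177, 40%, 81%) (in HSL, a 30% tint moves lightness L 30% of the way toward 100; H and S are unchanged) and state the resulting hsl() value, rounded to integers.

hsl(177, 40%, 87%)

L moves 30% from 81 toward 100: 81 + 5.7 = 86.7 → 87.
H and S are unchanged.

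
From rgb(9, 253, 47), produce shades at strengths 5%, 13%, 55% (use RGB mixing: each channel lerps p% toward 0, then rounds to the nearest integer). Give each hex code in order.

5%: (9→9, 253 − 12.65 = 240.35→240, 47 − 2.35 = 44.65→45) → #09F02D
13%: (9 − 1.17 = 7.83→8, 253 − 32.89 = 220.11→220, 47 − 6.11 = 40.89→41) → #08DC29
55%: (9 − 4.95 = 4.05→4, 253 − 139.15 = 113.85→114, 47 − 25.85 = 21.15→21) → #047215

#09F02D, #08DC29, #047215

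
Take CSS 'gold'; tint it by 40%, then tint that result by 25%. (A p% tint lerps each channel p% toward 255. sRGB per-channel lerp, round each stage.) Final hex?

#ffed8c

CSS gold is rgb(255, 215, 0).
Lerp each channel 40% toward 255:
  R: 255 + 0 = 255 → 255
  G: 215 + 16 = 231 → 231
  B: 0 + 0.4×(255−0) = 0 + 102 = 102 → 102
After the tint: rgb(255, 231, 102) = #ffe766.
A 25% tint moves each channel 25% toward 255:
  R: 255 + 0 = 255 → 255
  G: 231 + 0.25×(255−231) = 231 + 6 = 237 → 237
  B: 102 + 0.25×(255−102) = 102 + 38.25 = 140.25 → 140
rgb(255, 237, 140) = #ffed8c.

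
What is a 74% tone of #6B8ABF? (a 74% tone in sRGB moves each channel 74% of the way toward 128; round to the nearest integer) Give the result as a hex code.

#7B8390

#6B8ABF is rgb(107, 138, 191).
A 74% tone moves each channel 74% toward 128:
  R: 107 + 15.54 = 122.54 → 123
  G: 138 + 0.74×(128−138) = 138 − 7.4 = 130.6 → 131
  B: 191 + 0.74×(128−191) = 191 − 46.62 = 144.38 → 144
rgb(123, 131, 144) = #7B8390.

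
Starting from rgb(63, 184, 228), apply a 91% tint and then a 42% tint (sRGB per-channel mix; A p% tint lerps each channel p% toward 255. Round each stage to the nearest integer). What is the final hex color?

#F5FCFE

Per channel, c → c + 0.91(255 − c):
  R: 63 + 174.72 = 237.72 → 238
  G: 184 + 64.61 = 248.61 → 249
  B: 228 + 0.91×(255−228) = 228 + 24.57 = 252.57 → 253
After the tint: rgb(238, 249, 253) = #EEF9FD.
A 42% tint moves each channel 42% toward 255:
  R: 238 + 0.42×(255−238) = 238 + 7.14 = 245.14 → 245
  G: 249 + 2.52 = 251.52 → 252
  B: 253 + 0.84 = 253.84 → 254
rgb(245, 252, 254) = #F5FCFE.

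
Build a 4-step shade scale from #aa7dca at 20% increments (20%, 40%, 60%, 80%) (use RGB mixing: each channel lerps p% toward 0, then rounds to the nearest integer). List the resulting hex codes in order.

#8864a2, #664b79, #443251, #221928

#aa7dca is rgb(170, 125, 202).
20%: (170 − 34 = 136→136, 125 − 25 = 100→100, 202 − 40.4 = 161.6→162) → #8864a2
40%: (170 − 68 = 102→102, 125 − 50 = 75→75, 202 − 80.8 = 121.2→121) → #664b79
60%: (170 − 102 = 68→68, 125 − 75 = 50→50, 202 − 121.2 = 80.8→81) → #443251
80%: (170 − 136 = 34→34, 125 − 100 = 25→25, 202 − 161.6 = 40.4→40) → #221928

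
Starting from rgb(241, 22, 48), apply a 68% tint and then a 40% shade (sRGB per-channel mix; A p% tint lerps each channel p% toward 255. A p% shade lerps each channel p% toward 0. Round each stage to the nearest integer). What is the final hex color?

#976C71

A 68% tint moves each channel 68% toward 255:
  R: 241 + 9.52 = 250.52 → 251
  G: 22 + 0.68×(255−22) = 22 + 158.44 = 180.44 → 180
  B: 48 + 140.76 = 188.76 → 189
After the tint: rgb(251, 180, 189) = #FBB4BD.
Per channel, c → c + 0.4(0 − c):
  R: 251 + 0.4×(0−251) = 251 − 100.4 = 150.6 → 151
  G: 180 − 72 = 108 → 108
  B: 189 + 0.4×(0−189) = 189 − 75.6 = 113.4 → 113
rgb(151, 108, 113) = #976C71.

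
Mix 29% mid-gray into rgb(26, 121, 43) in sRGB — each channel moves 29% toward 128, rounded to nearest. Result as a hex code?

#387B44

Lerp each channel 29% toward 128:
  R: 26 + 0.29×(128−26) = 26 + 29.58 = 55.58 → 56
  G: 121 + 2.03 = 123.03 → 123
  B: 43 + 0.29×(128−43) = 43 + 24.65 = 67.65 → 68
rgb(56, 123, 68) = #387B44.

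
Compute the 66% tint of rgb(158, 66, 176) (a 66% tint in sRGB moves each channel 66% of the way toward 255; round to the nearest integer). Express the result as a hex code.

#debfe4

Lerp each channel 66% toward 255:
  R: 158 + 64.02 = 222.02 → 222
  G: 66 + 0.66×(255−66) = 66 + 124.74 = 190.74 → 191
  B: 176 + 0.66×(255−176) = 176 + 52.14 = 228.14 → 228
rgb(222, 191, 228) = #debfe4.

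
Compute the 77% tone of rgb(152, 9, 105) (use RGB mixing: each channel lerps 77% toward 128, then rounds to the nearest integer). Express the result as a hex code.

#86657B

Lerp each channel 77% toward 128:
  R: 152 + 0.77×(128−152) = 152 − 18.48 = 133.52 → 134
  G: 9 + 0.77×(128−9) = 9 + 91.63 = 100.63 → 101
  B: 105 + 17.71 = 122.71 → 123
rgb(134, 101, 123) = #86657B.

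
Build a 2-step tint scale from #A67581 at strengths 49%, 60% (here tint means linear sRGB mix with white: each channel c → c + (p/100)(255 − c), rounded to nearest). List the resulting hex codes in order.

#A67581 is rgb(166, 117, 129).
49%: (166 + 43.61 = 209.61→210, 117 + 67.62 = 184.62→185, 129 + 61.74 = 190.74→191) → #D2B9BF
60%: (166 + 53.4 = 219.4→219, 117 + 82.8 = 199.8→200, 129 + 75.6 = 204.6→205) → #DBC8CD

#D2B9BF, #DBC8CD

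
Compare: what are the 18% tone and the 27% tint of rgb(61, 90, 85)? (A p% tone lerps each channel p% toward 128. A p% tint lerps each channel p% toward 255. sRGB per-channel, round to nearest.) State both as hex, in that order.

18% tone:
  R: 61 + 0.18×(128−61) = 61 + 12.06 = 73.06 → 73
  G: 90 + 6.84 = 96.84 → 97
  B: 85 + 7.74 = 92.74 → 93
  → #49615D
27% tint:
  R: 61 + 0.27×(255−61) = 61 + 52.38 = 113.38 → 113
  G: 90 + 0.27×(255−90) = 90 + 44.55 = 134.55 → 135
  B: 85 + 0.27×(255−85) = 85 + 45.9 = 130.9 → 131
  → #718783

#49615D, #718783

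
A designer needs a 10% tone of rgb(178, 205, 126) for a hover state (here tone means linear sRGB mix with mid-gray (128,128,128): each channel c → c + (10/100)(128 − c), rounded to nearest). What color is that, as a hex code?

#adc57e

A 10% tone moves each channel 10% toward 128:
  R: 178 + 0.1×(128−178) = 178 − 5 = 173 → 173
  G: 205 − 7.7 = 197.3 → 197
  B: 126 + 0.1×(128−126) = 126 + 0.2 = 126.2 → 126
rgb(173, 197, 126) = #adc57e.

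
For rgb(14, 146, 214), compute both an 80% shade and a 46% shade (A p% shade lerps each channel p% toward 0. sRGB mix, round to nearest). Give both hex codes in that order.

#031D2B, #084F74

80% shade:
  R: 14 + 0.8×(0−14) = 14 − 11.2 = 2.8 → 3
  G: 146 + 0.8×(0−146) = 146 − 116.8 = 29.2 → 29
  B: 214 + 0.8×(0−214) = 214 − 171.2 = 42.8 → 43
  → #031D2B
46% shade:
  R: 14 − 6.44 = 7.56 → 8
  G: 146 − 67.16 = 78.84 → 79
  B: 214 + 0.46×(0−214) = 214 − 98.44 = 115.56 → 116
  → #084F74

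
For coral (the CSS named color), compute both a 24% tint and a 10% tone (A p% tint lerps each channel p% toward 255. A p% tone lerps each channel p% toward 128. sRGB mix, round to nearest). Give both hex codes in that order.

#ff9e7a, #f27f55

CSS coral is rgb(255, 127, 80).
24% tint:
  R: 255 + 0 = 255 → 255
  G: 127 + 30.72 = 157.72 → 158
  B: 80 + 0.24×(255−80) = 80 + 42 = 122 → 122
  → #ff9e7a
10% tone:
  R: 255 + 0.1×(128−255) = 255 − 12.7 = 242.3 → 242
  G: 127 + 0.1 = 127.1 → 127
  B: 80 + 0.1×(128−80) = 80 + 4.8 = 84.8 → 85
  → #f27f55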